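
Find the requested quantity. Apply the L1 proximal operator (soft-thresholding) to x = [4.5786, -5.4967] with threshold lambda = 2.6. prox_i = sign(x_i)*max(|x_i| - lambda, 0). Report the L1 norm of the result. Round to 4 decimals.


Soft-thresholding with lambda = 2.6:
prox(4.5786) = sign(4.5786)*max(|4.5786| - 2.6, 0) = 1.9786
prox(-5.4967) = sign(-5.4967)*max(|-5.4967| - 2.6, 0) = -2.8967
prox(x) = [1.9786, -2.8967]
||prox(x)||_1 = 1.9786 + 2.8967 = 4.8753


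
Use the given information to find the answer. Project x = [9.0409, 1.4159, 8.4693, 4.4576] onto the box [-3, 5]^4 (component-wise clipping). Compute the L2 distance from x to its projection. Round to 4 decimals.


Project each component onto [-3, 5].
clip(9.0409) = 5.0, clip(1.4159) = 1.4159, clip(8.4693) = 5.0, clip(4.4576) = 4.4576
Projection = [5.0, 1.4159, 5.0, 4.4576]
Squared diffs: [16.3289, 0.0, 12.036, 0.0]
Distance = sqrt(28.3649) = 5.3259


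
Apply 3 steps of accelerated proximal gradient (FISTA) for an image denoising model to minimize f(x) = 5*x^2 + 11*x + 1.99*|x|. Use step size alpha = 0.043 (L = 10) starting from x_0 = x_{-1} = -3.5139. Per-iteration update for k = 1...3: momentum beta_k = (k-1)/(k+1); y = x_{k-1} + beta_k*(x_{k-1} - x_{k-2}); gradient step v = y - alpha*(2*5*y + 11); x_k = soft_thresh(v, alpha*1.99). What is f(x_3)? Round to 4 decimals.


FISTA on f(x) = 5*x^2 + 11*x + 1.99*|x|
L = 10, alpha = 0.043
Iteration 1: beta = 0.0, y = -3.5139 + 0.0*(-3.5139 + 3.5139) = -3.5139
  grad(y) = -24.139, v = y - alpha*grad = -2.4759
  prox(v) = soft_thresh(-2.4759, 0.0856) = -2.3904
Iteration 2: beta = 0.3333, y = -2.3904 + 0.3333*(-2.3904 + 3.5139) = -2.0158
  grad(y) = -9.1584, v = y - alpha*grad = -1.622
  prox(v) = soft_thresh(-1.622, 0.0856) = -1.5365
Iteration 3: beta = 0.5, y = -1.5365 + 0.5*(-1.5365 + 2.3904) = -1.1095
  grad(y) = -0.0951, v = y - alpha*grad = -1.1054
  prox(v) = soft_thresh(-1.1054, 0.0856) = -1.0199
f(x_3) = 5*(-1.0199)^2 + 11*(-1.0199) + 1.99*|-1.0199| = -3.9884


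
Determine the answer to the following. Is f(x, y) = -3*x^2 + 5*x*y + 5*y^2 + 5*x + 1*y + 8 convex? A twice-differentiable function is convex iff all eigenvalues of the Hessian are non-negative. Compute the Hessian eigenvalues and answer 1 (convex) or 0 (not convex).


The Hessian of f(x,y) = -3*x^2 + 5*x*y + 5*y^2 + 5*x + 1*y + 8 is:
H = [[-6, 5], [5, 10]]
Trace = -6 + 10 = 4
Determinant = -6*10 - (5)^2 = -85
Discriminant = (4)^2 - 4*-85 = 356.0
Eigenvalues: lambda_1 = -7.434, lambda_2 = 11.434
The function is not convex.

0


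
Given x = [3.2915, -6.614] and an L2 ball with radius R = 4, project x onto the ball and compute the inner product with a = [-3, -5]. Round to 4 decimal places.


Step 1: Compute ||x|| (intermediates to 6 decimals).
||x|| = sqrt(3.2915^2 + (-6.614)^2) = 7.387758
Step 2: Project.
Since ||x|| > R, scale = R/||x|| = 4/7.387758 = 0.541436, proj(x) = scale * x
proj(x) = [1.782137, -3.581058]
Step 3: Dot product.
a^T * proj(x) = -3*1.782137 - 5*(-3.581058) = 12.5589


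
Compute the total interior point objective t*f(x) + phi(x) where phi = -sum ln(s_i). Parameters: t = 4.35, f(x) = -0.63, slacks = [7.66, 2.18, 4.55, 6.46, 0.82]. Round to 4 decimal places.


Step 1: Compute log-barrier.
ln values: [2.036, 0.7793, 1.5151, 1.8656, -0.1985]
phi = -(2.036 + 0.7793 + 1.5151 + 1.8656 - 0.1985) = -5.9976
Step 2: Compute augmented objective.
t*f(x) = 4.35*-0.63 = -2.7405
Total = -2.7405 - 5.9976 = -8.7381


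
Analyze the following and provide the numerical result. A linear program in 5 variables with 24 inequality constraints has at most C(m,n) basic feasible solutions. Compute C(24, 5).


Each vertex corresponds to some choice of n active constraints out of m, so the number of vertices is at most C(m, n) = m! / (n!(m-n)!).
m = 24, n = 5
Numerator: 24 * 23 * 22 * 21 * 20
Denominator: 5! = 120
C(24, 5) = 42504


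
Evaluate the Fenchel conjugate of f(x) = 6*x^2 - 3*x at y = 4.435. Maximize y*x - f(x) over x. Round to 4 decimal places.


f*(y) = sup_x {y*x - a*x^2 - b*x} = sup_x {(y-b)*x - a*x^2}
FOC: (y - b) - 2a*x = 0 => x* = (y - b)/(2a)
x* = (4.435 + 3)/(2*6) = 0.6196
f*(4.435) = (y-b)^2/(4a) = (4.435 + 3)^2/(4*6)
= 55.2792/24 = 2.3033


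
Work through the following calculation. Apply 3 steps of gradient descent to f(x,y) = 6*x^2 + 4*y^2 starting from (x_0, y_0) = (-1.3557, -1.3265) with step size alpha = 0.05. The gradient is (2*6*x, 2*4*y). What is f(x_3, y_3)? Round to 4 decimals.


Gradient descent on f(x,y) = 6*x^2 + 4*y^2.
Starting point: (-1.3557, -1.3265), alpha = 0.05
Step 1: grad_x = 2*6*-1.3557 = -16.2684, grad_y = 2*4*-1.3265 = -10.612
  x_1 = -1.3557 - 0.05*-16.2684 = -0.5423
  y_1 = -1.3265 - 0.05*-10.612 = -0.7959
Step 2: grad_x = 2*6*-0.5423 = -6.5074, grad_y = 2*4*-0.7959 = -6.3672
  x_2 = -0.5423 - 0.05*-6.5074 = -0.2169
  y_2 = -0.7959 - 0.05*-6.3672 = -0.4775
Step 3: grad_x = 2*6*-0.2169 = -2.6029, grad_y = 2*4*-0.4775 = -3.8203
  x_3 = -0.2169 - 0.05*-2.6029 = -0.0868
  y_3 = -0.4775 - 0.05*-3.8203 = -0.2865
f(-0.0868, -0.2865) = 6*(-0.0868)^2 + 4*(-0.2865)^2 = 0.3736


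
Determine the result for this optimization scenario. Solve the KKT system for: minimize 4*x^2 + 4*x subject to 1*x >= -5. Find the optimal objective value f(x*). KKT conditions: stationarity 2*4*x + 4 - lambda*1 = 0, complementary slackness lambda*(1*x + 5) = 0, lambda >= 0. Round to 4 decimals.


Step 1: Try lambda = 0 (constraint inactive).
Stationarity: 2*4*x + 4 = 0
x* = -4/(2*4) = -0.5
Check constraint: 1*-0.5 = -0.5 >= -5 -- satisfied.
Step 2: Compute optimal value.
f(x*) = 4*(-0.5)^2 + 4*(-0.5) = -1.0


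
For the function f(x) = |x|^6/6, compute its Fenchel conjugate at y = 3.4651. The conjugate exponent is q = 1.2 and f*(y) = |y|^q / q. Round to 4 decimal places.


The conjugate exponent q satisfies 1/p + 1/q = 1.
p = 6, so q = 6/(6 - 1) = 1.2
|y|^q = 3.4651^1.2 = 4.4428
f*(3.4651) = 4.4428 / 1.2 = 3.7024


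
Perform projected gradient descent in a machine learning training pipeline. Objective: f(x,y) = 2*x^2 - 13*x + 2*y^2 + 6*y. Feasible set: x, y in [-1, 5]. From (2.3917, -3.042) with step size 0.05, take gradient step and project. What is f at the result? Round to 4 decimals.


Step 1: Compute gradient at (2.3917, -3.042).
grad_x = 2*2*2.3917 - 13 = -3.4332
grad_y = 2*2*-3.042 + 6 = -6.168
Step 2: Gradient step.
x_raw = 2.3917 - 0.05*-3.4332 = 2.5634
y_raw = -3.042 - 0.05*-6.168 = -2.7336
Step 3: Project onto [-1, 5].
x_proj = clip(2.5634) = 2.5634
y_proj = clip(-2.7336) = -1.0
Step 4: Evaluate f.
f(2.5634, -1.0) = -24.1821


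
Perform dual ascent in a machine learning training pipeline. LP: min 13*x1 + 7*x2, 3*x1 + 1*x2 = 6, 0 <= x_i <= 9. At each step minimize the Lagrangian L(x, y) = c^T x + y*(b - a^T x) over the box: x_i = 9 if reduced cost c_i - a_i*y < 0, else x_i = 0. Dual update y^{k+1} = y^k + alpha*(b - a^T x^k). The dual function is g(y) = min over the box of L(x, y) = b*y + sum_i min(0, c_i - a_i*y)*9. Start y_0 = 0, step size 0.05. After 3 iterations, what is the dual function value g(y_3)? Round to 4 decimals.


Dual ascent for LP: min 13*x1 + 7*x2, 3*x1 + 1*x2 = 6, 0 <= x_i <= 9
Step 1: y^k = 0.0, reduced costs: (13.0, 7.0)
  x^k = (0.0, 0.0), subgradient = b - a^T x = 6.0
  y^{k+1} = 0.0 + 0.05*6.0 = 0.3
Step 2: y^k = 0.3, reduced costs: (12.1, 6.7)
  x^k = (0.0, 0.0), subgradient = b - a^T x = 6.0
  y^{k+1} = 0.3 + 0.05*6.0 = 0.6
Step 3: y^k = 0.6, reduced costs: (11.2, 6.4)
  x^k = (0.0, 0.0), subgradient = b - a^T x = 6.0
  y^{k+1} = 0.6 + 0.05*6.0 = 0.9
Dual objective at y_3 = 0.9: reduced costs (10.3, 6.1), box minimizer x = (0.0, 0.0)
g(y_3) = b*y + (c1 - a1*y)*x1 + (c2 - a2*y)*x2 = 6*0.9 + 10.3*0.0 + 6.1*0.0 = 5.4 + 0.0 + 0.0 = 5.4


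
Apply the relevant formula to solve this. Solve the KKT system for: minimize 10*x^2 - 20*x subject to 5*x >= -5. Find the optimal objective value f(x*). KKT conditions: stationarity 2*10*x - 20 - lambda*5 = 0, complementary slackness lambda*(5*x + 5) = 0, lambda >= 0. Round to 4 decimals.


Step 1: Try lambda = 0 (constraint inactive).
Stationarity: 2*10*x - 20 = 0
x* = 20/(2*10) = 1.0
Check constraint: 5*1.0 = 5.0 >= -5 -- satisfied.
Step 2: Compute optimal value.
f(x*) = 10*1.0^2 - 20*1.0 = -10.0


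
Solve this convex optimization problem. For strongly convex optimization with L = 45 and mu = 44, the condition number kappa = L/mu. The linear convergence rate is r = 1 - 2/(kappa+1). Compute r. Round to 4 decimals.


Step 1: Compute the condition number.
kappa = L/mu = 45/44 = 1.0227
Step 2: Compute the convergence rate.
r = 1 - 2/(kappa + 1) = 1 - 2*mu/(L + mu) = (L - mu)/(L + mu) = 1/89 = 0.0112


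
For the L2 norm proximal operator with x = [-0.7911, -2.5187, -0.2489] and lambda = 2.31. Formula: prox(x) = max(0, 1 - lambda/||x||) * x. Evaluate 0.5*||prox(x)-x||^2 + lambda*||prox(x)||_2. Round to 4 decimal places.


Step 1: Compute ||x||.
||x|| = 2.6517
Step 2: Compute scaling factor.
scale = max(0, 1 - 2.31/2.6517) = 0.1289
Step 3: prox(x) = [-0.1019, -0.3246, -0.0321]
||prox(x)|| = 0.3417
Step 4: Proximal objective.
0.5*||prox-x||^2 = 2.6681
lambda*||prox|| = 0.7893
Total = 3.4574


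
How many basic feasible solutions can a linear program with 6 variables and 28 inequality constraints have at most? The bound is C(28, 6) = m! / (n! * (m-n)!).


Each vertex corresponds to some choice of n active constraints out of m, so the number of vertices is at most C(m, n) = m! / (n!(m-n)!).
m = 28, n = 6
Numerator: 28 * 27 * 26 * 25 * 24 * 23
Denominator: 6! = 720
C(28, 6) = 376740


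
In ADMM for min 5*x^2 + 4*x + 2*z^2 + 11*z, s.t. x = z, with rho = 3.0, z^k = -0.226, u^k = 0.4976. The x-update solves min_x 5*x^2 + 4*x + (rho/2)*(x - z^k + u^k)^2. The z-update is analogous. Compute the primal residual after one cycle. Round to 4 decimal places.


ADMM iteration with rho = 3.0, z^k = -0.226, u^k = 0.4976
Step 1: x-update.
Minimize 5*x^2 + 4*x + (3.0/2)*(x + 0.226 + 0.4976)^2
FOC: (2*5 + 3.0)*x = -4 + 3.0*(-0.226 - 0.4976)
x^{k+1} = -0.4747
Step 2: z-update.
Minimize 2*z^2 + 11*z + (3.0/2)*(-0.4747 - z + 0.4976)^2
FOC: (2*2 + 3.0)*z = -11 + 3.0*(-0.4747 + 0.4976)
z^{k+1} = -1.5616
Step 3: u-update.
u^{k+1} = 0.4976 - 0.4747 + 1.5616 = 1.5845
Step 4: Primal residual = |-0.4747 + 1.5616| = 1.0869


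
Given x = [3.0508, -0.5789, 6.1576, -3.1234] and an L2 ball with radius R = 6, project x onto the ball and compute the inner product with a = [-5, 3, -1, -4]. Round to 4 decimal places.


Step 1: Compute ||x|| (intermediates to 6 decimals).
||x|| = sqrt(3.0508^2 + (-0.5789)^2 + 6.1576^2 + (-3.1234)^2) = 7.570612
Step 2: Project.
Since ||x|| > R, scale = R/||x|| = 6/7.570612 = 0.792538, proj(x) = scale * x
proj(x) = [2.417875, -0.4588, 4.880132, -2.475413]
Step 3: Dot product.
a^T * proj(x) = -5*2.417875 + 3*(-0.4588) - 1*4.880132 - 4*(-2.475413) = -8.4443


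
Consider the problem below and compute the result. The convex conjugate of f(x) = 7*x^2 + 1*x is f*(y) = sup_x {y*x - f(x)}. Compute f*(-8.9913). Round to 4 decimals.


f*(y) = sup_x {y*x - a*x^2 - b*x} = sup_x {(y-b)*x - a*x^2}
FOC: (y - b) - 2a*x = 0 => x* = (y - b)/(2a)
x* = (-8.9913 - 1)/(2*7) = -0.7137
f*(-8.9913) = (y-b)^2/(4a) = (-8.9913 - 1)^2/(4*7)
= 99.8261/28 = 3.5652


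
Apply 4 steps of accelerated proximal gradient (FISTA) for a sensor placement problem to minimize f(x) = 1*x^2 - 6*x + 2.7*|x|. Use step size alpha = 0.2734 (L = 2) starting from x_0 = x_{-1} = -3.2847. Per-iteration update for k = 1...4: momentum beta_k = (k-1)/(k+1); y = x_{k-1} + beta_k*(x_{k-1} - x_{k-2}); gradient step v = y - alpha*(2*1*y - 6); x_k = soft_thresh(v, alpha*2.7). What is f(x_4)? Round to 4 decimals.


FISTA on f(x) = 1*x^2 - 6*x + 2.7*|x|
L = 2, alpha = 0.2734
Iteration 1: beta = 0.0, y = -3.2847 + 0.0*(-3.2847 + 3.2847) = -3.2847
  grad(y) = -12.5694, v = y - alpha*grad = 0.1518
  prox(v) = soft_thresh(0.1518, 0.7382) = 0.0
Iteration 2: beta = 0.3333, y = 0.0 + 0.3333*(0.0 + 3.2847) = 1.0949
  grad(y) = -3.8102, v = y - alpha*grad = 2.1366
  prox(v) = soft_thresh(2.1366, 0.7382) = 1.3984
Iteration 3: beta = 0.5, y = 1.3984 + 0.5*(1.3984 - 0.0) = 2.0976
  grad(y) = -1.8047, v = y - alpha*grad = 2.5911
  prox(v) = soft_thresh(2.5911, 0.7382) = 1.8529
Iteration 4: beta = 0.6, y = 1.8529 + 0.6*(1.8529 - 1.3984) = 2.1255
  grad(y) = -1.7489, v = y - alpha*grad = 2.6037
  prox(v) = soft_thresh(2.6037, 0.7382) = 1.8655
f(x_4) = 1*1.8655^2 - 6*1.8655 + 2.7*|1.8655| = -2.6761


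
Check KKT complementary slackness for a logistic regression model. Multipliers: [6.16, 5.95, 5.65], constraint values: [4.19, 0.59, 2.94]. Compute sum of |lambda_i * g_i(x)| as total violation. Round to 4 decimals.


KKT complementary slackness check:
lambda_1 * g_1 = 6.16 * 4.19 = 25.8104
lambda_2 * g_2 = 5.95 * 0.59 = 3.5105
lambda_3 * g_3 = 5.65 * 2.94 = 16.611
Total violation = 25.8104 + 3.5105 + 16.611 = 45.9319


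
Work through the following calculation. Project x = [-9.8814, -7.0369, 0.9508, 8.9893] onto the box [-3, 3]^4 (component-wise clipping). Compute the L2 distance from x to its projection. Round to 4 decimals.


Project each component onto [-3, 3].
clip(-9.8814) = -3.0, clip(-7.0369) = -3.0, clip(0.9508) = 0.9508, clip(8.9893) = 3.0
Projection = [-3.0, -3.0, 0.9508, 3.0]
Squared diffs: [47.3537, 16.2966, 0.0, 35.8717]
Distance = sqrt(99.522) = 9.9761


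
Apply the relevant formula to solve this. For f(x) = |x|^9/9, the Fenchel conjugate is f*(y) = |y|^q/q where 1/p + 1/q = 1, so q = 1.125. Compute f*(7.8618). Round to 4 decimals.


The conjugate exponent q satisfies 1/p + 1/q = 1.
p = 9, so q = 9/(9 - 1) = 1.125
|y|^q = 7.8618^1.125 = 10.1733
f*(7.8618) = 10.1733 / 1.125 = 9.0429


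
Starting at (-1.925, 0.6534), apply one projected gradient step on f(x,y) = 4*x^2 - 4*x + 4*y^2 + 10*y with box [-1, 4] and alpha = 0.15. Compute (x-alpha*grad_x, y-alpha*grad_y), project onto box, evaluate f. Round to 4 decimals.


Step 1: Compute gradient at (-1.925, 0.6534).
grad_x = 2*4*-1.925 - 4 = -19.4
grad_y = 2*4*0.6534 + 10 = 15.2272
Step 2: Gradient step.
x_raw = -1.925 - 0.15*-19.4 = 0.985
y_raw = 0.6534 - 0.15*15.2272 = -1.6307
Step 3: Project onto [-1, 4].
x_proj = clip(0.985) = 0.985
y_proj = clip(-1.6307) = -1.0
Step 4: Evaluate f.
f(0.985, -1.0) = -6.0591


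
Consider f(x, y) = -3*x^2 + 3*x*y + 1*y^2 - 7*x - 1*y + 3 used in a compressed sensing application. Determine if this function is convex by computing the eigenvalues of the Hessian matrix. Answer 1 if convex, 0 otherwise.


The Hessian of f(x,y) = -3*x^2 + 3*x*y + 1*y^2 - 7*x - 1*y + 3 is:
H = [[-6, 3], [3, 2]]
Trace = -6 + 2 = -4
Determinant = -6*2 - (3)^2 = -21
Discriminant = (-4)^2 - 4*-21 = 100.0
Eigenvalues: lambda_1 = -7.0, lambda_2 = 3.0
The function is not convex.

0


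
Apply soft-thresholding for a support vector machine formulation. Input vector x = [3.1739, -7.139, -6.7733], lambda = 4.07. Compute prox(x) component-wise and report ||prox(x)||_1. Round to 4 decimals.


Soft-thresholding with lambda = 4.07:
prox(3.1739) = sign(3.1739)*max(|3.1739| - 4.07, 0) = 0.0
prox(-7.139) = sign(-7.139)*max(|-7.139| - 4.07, 0) = -3.069
prox(-6.7733) = sign(-6.7733)*max(|-6.7733| - 4.07, 0) = -2.7033
prox(x) = [0.0, -3.069, -2.7033]
||prox(x)||_1 = 0.0 + 3.069 + 2.7033 = 5.7723


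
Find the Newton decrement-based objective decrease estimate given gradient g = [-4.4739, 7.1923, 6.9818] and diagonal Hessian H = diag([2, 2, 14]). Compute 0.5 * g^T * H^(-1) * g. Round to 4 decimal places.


Step 1: H is diagonal, so H^(-1) * g = [-2.237, 3.5962, 0.4987].
Step 2: g^T H^(-1) g = sum_i g_i^2 / H_ii
  = (-4.4739)^2/2 + (7.1923)^2/2 + (6.9818)^2/14
  = 10.0079 + 25.8646 + 3.4818 = 39.3543
Step 3: Objective decrease = 0.5 * g^T H^(-1) g = 19.6772


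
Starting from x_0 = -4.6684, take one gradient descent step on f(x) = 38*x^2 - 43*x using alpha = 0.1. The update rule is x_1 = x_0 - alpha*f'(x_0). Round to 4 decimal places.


We compute the gradient at x_0 and apply the update.
f'(x) = 76*x - 43
f'(-4.6684) = 76*-4.6684 - 43 = -397.7984
x_1 = -4.6684 - 0.1*-397.7984 = 35.1114


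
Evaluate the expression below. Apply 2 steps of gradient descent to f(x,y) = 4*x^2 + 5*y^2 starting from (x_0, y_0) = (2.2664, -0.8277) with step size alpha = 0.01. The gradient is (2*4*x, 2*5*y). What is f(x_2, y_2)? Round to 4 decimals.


Gradient descent on f(x,y) = 4*x^2 + 5*y^2.
Starting point: (2.2664, -0.8277), alpha = 0.01
Step 1: grad_x = 2*4*2.2664 = 18.1312, grad_y = 2*5*-0.8277 = -8.277
  x_1 = 2.2664 - 0.01*18.1312 = 2.0851
  y_1 = -0.8277 - 0.01*-8.277 = -0.7449
Step 2: grad_x = 2*4*2.0851 = 16.6807, grad_y = 2*5*-0.7449 = -7.4493
  x_2 = 2.0851 - 0.01*16.6807 = 1.9183
  y_2 = -0.7449 - 0.01*-7.4493 = -0.6704
f(1.9183, -0.6704) = 4*1.9183^2 + 5*(-0.6704)^2 = 16.9666


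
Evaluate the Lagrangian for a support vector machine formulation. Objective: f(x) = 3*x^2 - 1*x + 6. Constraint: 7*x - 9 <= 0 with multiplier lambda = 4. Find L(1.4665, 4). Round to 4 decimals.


Step 1: Evaluate f(x).
f(1.4665) = 3*1.4665^2 - 1*1.4665 + 6 = 10.9854
Step 2: Evaluate g(x).
g(1.4665) = 7*1.4665 - 9 = 1.2655
Step 3: Compute Lagrangian.
L = 10.9854 + 4*1.2655 = 16.0474


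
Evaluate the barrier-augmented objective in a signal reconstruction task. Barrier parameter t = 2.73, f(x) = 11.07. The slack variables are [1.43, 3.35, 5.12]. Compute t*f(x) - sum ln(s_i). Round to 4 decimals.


Step 1: Compute log-barrier.
ln values: [0.3577, 1.209, 1.6332]
phi = -(0.3577 + 1.209 + 1.6332) = -3.1998
Step 2: Compute augmented objective.
t*f(x) = 2.73*11.07 = 30.2211
Total = 30.2211 - 3.1998 = 27.0213


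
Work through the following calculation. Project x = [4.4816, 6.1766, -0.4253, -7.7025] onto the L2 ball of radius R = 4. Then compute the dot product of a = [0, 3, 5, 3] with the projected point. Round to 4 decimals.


Step 1: Compute ||x|| (intermediates to 6 decimals).
||x|| = sqrt(4.4816^2 + 6.1766^2 + (-0.4253)^2 + (-7.7025)^2) = 10.851014
Step 2: Project.
Since ||x|| > R, scale = R/||x|| = 4/10.851014 = 0.368629, proj(x) = scale * x
proj(x) = [1.652048, 2.276874, -0.156778, -2.839365]
Step 3: Dot product.
a^T * proj(x) = 0*1.652048 + 3*2.276874 + 5*(-0.156778) + 3*(-2.839365) = -2.4714


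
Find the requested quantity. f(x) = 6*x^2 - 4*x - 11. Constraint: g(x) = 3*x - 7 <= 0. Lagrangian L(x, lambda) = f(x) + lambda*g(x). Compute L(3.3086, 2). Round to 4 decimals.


Step 1: Evaluate f(x).
f(3.3086) = 6*3.3086^2 - 4*3.3086 - 11 = 41.4466
Step 2: Evaluate g(x).
g(3.3086) = 3*3.3086 - 7 = 2.9258
Step 3: Compute Lagrangian.
L = 41.4466 + 2*2.9258 = 47.2982


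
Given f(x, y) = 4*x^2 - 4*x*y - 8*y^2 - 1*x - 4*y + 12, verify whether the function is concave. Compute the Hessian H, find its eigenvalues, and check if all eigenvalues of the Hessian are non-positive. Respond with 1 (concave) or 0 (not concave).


The Hessian of f(x,y) = 4*x^2 - 4*x*y - 8*y^2 - 1*x - 4*y + 12 is:
H = [[8, -4], [-4, -16]]
Trace = 8 - 16 = -8
Determinant = 8*-16 - (-4)^2 = -144
Discriminant = (-8)^2 - 4*-144 = 640.0
Eigenvalues: lambda_1 = -16.6491, lambda_2 = 8.6491
The function is not concave.

0


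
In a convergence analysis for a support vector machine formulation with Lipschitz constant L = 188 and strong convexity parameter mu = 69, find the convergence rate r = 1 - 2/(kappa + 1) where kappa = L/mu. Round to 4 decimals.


Step 1: Compute the condition number.
kappa = L/mu = 188/69 = 2.7246
Step 2: Compute the convergence rate.
r = 1 - 2/(kappa + 1) = 1 - 2*mu/(L + mu) = (L - mu)/(L + mu) = 119/257 = 0.463


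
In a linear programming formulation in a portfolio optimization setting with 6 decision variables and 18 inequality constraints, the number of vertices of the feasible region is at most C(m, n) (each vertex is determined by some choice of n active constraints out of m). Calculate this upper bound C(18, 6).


Each vertex corresponds to some choice of n active constraints out of m, so the number of vertices is at most C(m, n) = m! / (n!(m-n)!).
m = 18, n = 6
Numerator: 18 * 17 * 16 * 15 * 14 * 13
Denominator: 6! = 720
C(18, 6) = 18564


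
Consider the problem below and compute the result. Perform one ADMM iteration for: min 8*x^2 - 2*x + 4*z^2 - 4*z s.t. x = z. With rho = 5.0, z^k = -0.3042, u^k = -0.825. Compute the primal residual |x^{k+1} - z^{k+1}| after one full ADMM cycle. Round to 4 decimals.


ADMM iteration with rho = 5.0, z^k = -0.3042, u^k = -0.825
Step 1: x-update.
Minimize 8*x^2 - 2*x + (5.0/2)*(x + 0.3042 - 0.825)^2
FOC: (2*8 + 5.0)*x = 2 + 5.0*(-0.3042 + 0.825)
x^{k+1} = 0.2192
Step 2: z-update.
Minimize 4*z^2 - 4*z + (5.0/2)*(0.2192 - z - 0.825)^2
FOC: (2*4 + 5.0)*z = 4 + 5.0*(0.2192 - 0.825)
z^{k+1} = 0.0747
Step 3: u-update.
u^{k+1} = -0.825 + 0.2192 - 0.0747 = -0.6805
Step 4: Primal residual = |0.2192 - 0.0747| = 0.1445


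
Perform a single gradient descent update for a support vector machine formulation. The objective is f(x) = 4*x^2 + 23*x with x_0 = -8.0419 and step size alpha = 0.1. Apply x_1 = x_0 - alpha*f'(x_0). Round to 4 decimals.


We compute the gradient at x_0 and apply the update.
f'(x) = 8*x + 23
f'(-8.0419) = 8*-8.0419 + 23 = -41.3352
x_1 = -8.0419 - 0.1*-41.3352 = -3.9084


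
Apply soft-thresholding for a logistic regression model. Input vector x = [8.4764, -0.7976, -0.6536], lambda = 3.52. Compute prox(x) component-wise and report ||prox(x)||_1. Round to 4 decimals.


Soft-thresholding with lambda = 3.52:
prox(8.4764) = sign(8.4764)*max(|8.4764| - 3.52, 0) = 4.9564
prox(-0.7976) = sign(-0.7976)*max(|-0.7976| - 3.52, 0) = 0.0
prox(-0.6536) = sign(-0.6536)*max(|-0.6536| - 3.52, 0) = 0.0
prox(x) = [4.9564, 0.0, 0.0]
||prox(x)||_1 = 4.9564 + 0.0 + 0.0 = 4.9564


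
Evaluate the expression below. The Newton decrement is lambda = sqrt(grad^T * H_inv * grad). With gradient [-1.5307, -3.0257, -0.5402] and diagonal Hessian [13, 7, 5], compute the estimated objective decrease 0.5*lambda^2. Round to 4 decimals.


Step 1: H is diagonal, so H^(-1) * g = [-0.1177, -0.4322, -0.108].
Step 2: g^T H^(-1) g = sum_i g_i^2 / H_ii
  = (-1.5307)^2/13 + (-3.0257)^2/7 + (-0.5402)^2/5
  = 0.1802 + 1.3078 + 0.0584 = 1.5464
Step 3: Objective decrease = 0.5 * g^T H^(-1) g = 0.7732


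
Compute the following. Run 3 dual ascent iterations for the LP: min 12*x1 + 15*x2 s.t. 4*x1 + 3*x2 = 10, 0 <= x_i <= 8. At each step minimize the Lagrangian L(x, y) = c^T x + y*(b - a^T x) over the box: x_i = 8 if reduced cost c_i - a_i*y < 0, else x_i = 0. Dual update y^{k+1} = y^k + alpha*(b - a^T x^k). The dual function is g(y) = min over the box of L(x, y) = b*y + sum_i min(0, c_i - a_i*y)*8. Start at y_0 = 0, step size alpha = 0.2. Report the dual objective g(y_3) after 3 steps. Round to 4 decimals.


Dual ascent for LP: min 12*x1 + 15*x2, 4*x1 + 3*x2 = 10, 0 <= x_i <= 8
Step 1: y^k = 0.0, reduced costs: (12.0, 15.0)
  x^k = (0.0, 0.0), subgradient = b - a^T x = 10.0
  y^{k+1} = 0.0 + 0.2*10.0 = 2.0
Step 2: y^k = 2.0, reduced costs: (4.0, 9.0)
  x^k = (0.0, 0.0), subgradient = b - a^T x = 10.0
  y^{k+1} = 2.0 + 0.2*10.0 = 4.0
Step 3: y^k = 4.0, reduced costs: (-4.0, 3.0)
  x^k = (8.0, 0.0), subgradient = b - a^T x = -22.0
  y^{k+1} = 4.0 + 0.2*-22.0 = -0.4
Dual objective at y_3 = -0.4: reduced costs (13.6, 16.2), box minimizer x = (0.0, 0.0)
g(y_3) = b*y + (c1 - a1*y)*x1 + (c2 - a2*y)*x2 = 10*(-0.4) + 13.6*0.0 + 16.2*0.0 = -4.0 + 0.0 + 0.0 = -4.0


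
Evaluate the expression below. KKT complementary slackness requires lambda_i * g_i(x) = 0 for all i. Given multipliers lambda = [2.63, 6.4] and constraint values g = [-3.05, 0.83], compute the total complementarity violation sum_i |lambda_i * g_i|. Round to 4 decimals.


KKT complementary slackness check:
lambda_1 * g_1 = 2.63 * -3.05 = -8.0215
lambda_2 * g_2 = 6.4 * 0.83 = 5.312
Total violation = 8.0215 + 5.312 = 13.3335


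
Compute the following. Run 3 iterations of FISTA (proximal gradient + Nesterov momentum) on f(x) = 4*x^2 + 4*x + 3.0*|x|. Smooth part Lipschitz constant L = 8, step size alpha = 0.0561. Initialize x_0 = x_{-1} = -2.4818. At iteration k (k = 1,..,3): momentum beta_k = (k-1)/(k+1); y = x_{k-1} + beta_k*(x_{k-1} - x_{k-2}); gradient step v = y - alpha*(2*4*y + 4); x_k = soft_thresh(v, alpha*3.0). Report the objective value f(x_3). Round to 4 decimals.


FISTA on f(x) = 4*x^2 + 4*x + 3.0*|x|
L = 8, alpha = 0.0561
Iteration 1: beta = 0.0, y = -2.4818 + 0.0*(-2.4818 + 2.4818) = -2.4818
  grad(y) = -15.8544, v = y - alpha*grad = -1.5924
  prox(v) = soft_thresh(-1.5924, 0.1683) = -1.4241
Iteration 2: beta = 0.3333, y = -1.4241 + 0.3333*(-1.4241 + 2.4818) = -1.0715
  grad(y) = -4.5719, v = y - alpha*grad = -0.815
  prox(v) = soft_thresh(-0.815, 0.1683) = -0.6467
Iteration 3: beta = 0.5, y = -0.6467 + 0.5*(-0.6467 + 1.4241) = -0.258
  grad(y) = 1.9358, v = y - alpha*grad = -0.3666
  prox(v) = soft_thresh(-0.3666, 0.1683) = -0.1983
f(x_3) = 4*(-0.1983)^2 + 4*(-0.1983) + 3.0*|-0.1983| = -0.041


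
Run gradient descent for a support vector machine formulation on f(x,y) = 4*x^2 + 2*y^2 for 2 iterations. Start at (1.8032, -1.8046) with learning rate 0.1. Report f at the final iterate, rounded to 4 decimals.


Gradient descent on f(x,y) = 4*x^2 + 2*y^2.
Starting point: (1.8032, -1.8046), alpha = 0.1
Step 1: grad_x = 2*4*1.8032 = 14.4256, grad_y = 2*2*-1.8046 = -7.2184
  x_1 = 1.8032 - 0.1*14.4256 = 0.3606
  y_1 = -1.8046 - 0.1*-7.2184 = -1.0828
Step 2: grad_x = 2*4*0.3606 = 2.8851, grad_y = 2*2*-1.0828 = -4.331
  x_2 = 0.3606 - 0.1*2.8851 = 0.0721
  y_2 = -1.0828 - 0.1*-4.331 = -0.6497
f(0.0721, -0.6497) = 4*0.0721^2 + 2*(-0.6497)^2 = 0.8649


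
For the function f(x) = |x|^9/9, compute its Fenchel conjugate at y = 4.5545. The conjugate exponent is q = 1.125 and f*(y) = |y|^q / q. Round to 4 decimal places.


The conjugate exponent q satisfies 1/p + 1/q = 1.
p = 9, so q = 9/(9 - 1) = 1.125
|y|^q = 4.5545^1.125 = 5.5049
f*(4.5545) = 5.5049 / 1.125 = 4.8932


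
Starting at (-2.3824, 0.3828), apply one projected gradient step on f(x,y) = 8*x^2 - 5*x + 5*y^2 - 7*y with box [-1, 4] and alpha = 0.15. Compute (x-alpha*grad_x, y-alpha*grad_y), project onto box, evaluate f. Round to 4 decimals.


Step 1: Compute gradient at (-2.3824, 0.3828).
grad_x = 2*8*-2.3824 - 5 = -43.1184
grad_y = 2*5*0.3828 - 7 = -3.172
Step 2: Gradient step.
x_raw = -2.3824 - 0.15*-43.1184 = 4.0854
y_raw = 0.3828 - 0.15*-3.172 = 0.8586
Step 3: Project onto [-1, 4].
x_proj = clip(4.0854) = 4.0
y_proj = clip(0.8586) = 0.8586
Step 4: Evaluate f.
f(4.0, 0.8586) = 105.6758


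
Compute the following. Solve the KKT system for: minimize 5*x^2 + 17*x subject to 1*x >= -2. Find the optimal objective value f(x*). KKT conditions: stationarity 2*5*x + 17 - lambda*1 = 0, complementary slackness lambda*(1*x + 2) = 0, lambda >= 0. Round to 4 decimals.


Step 1: Try lambda = 0 (constraint inactive).
Stationarity: 2*5*x + 17 = 0
x* = -17/(2*5) = -1.7
Check constraint: 1*-1.7 = -1.7 >= -2 -- satisfied.
Step 2: Compute optimal value.
f(x*) = 5*(-1.7)^2 + 17*(-1.7) = -14.45


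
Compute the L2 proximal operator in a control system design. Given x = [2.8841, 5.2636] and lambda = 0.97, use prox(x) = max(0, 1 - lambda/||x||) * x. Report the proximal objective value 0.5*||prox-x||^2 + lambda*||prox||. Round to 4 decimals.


Step 1: Compute ||x||.
||x|| = 6.002
Step 2: Compute scaling factor.
scale = max(0, 1 - 0.97/6.002) = 0.8384
Step 3: prox(x) = [2.418, 4.4129]
||prox(x)|| = 5.032
Step 4: Proximal objective.
0.5*||prox-x||^2 = 0.4705
lambda*||prox|| = 4.881
Total = 5.3515


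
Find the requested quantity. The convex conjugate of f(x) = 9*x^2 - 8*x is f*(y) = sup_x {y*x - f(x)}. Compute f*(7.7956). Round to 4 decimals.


f*(y) = sup_x {y*x - a*x^2 - b*x} = sup_x {(y-b)*x - a*x^2}
FOC: (y - b) - 2a*x = 0 => x* = (y - b)/(2a)
x* = (7.7956 + 8)/(2*9) = 0.8775
f*(7.7956) = (y-b)^2/(4a) = (7.7956 + 8)^2/(4*9)
= 249.501/36 = 6.9306


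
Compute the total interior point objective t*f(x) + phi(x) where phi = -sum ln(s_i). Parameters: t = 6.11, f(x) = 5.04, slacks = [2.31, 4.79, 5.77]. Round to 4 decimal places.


Step 1: Compute log-barrier.
ln values: [0.8372, 1.5665, 1.7527]
phi = -(0.8372 + 1.5665 + 1.7527) = -4.1565
Step 2: Compute augmented objective.
t*f(x) = 6.11*5.04 = 30.7944
Total = 30.7944 - 4.1565 = 26.6379


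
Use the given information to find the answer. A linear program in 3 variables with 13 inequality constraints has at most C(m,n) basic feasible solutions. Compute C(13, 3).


Each vertex corresponds to some choice of n active constraints out of m, so the number of vertices is at most C(m, n) = m! / (n!(m-n)!).
m = 13, n = 3
Numerator: 13 * 12 * 11
Denominator: 3! = 6
C(13, 3) = 286


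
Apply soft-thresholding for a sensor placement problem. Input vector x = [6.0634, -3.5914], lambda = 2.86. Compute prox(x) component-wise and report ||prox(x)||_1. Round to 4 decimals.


Soft-thresholding with lambda = 2.86:
prox(6.0634) = sign(6.0634)*max(|6.0634| - 2.86, 0) = 3.2034
prox(-3.5914) = sign(-3.5914)*max(|-3.5914| - 2.86, 0) = -0.7314
prox(x) = [3.2034, -0.7314]
||prox(x)||_1 = 3.2034 + 0.7314 = 3.9348


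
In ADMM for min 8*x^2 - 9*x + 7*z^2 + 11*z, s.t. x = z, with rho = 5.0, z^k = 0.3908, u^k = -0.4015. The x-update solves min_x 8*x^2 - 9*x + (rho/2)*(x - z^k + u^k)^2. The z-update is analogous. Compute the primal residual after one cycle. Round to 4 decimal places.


ADMM iteration with rho = 5.0, z^k = 0.3908, u^k = -0.4015
Step 1: x-update.
Minimize 8*x^2 - 9*x + (5.0/2)*(x - 0.3908 - 0.4015)^2
FOC: (2*8 + 5.0)*x = 9 + 5.0*(0.3908 + 0.4015)
x^{k+1} = 0.6172
Step 2: z-update.
Minimize 7*z^2 + 11*z + (5.0/2)*(0.6172 - z - 0.4015)^2
FOC: (2*7 + 5.0)*z = -11 + 5.0*(0.6172 - 0.4015)
z^{k+1} = -0.5222
Step 3: u-update.
u^{k+1} = -0.4015 + 0.6172 + 0.5222 = 0.7379
Step 4: Primal residual = |0.6172 + 0.5222| = 1.1394


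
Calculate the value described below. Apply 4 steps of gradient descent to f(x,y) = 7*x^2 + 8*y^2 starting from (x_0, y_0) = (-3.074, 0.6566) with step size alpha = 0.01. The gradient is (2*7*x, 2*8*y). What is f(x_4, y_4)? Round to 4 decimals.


Gradient descent on f(x,y) = 7*x^2 + 8*y^2.
Starting point: (-3.074, 0.6566), alpha = 0.01
Step 1: grad_x = 2*7*-3.074 = -43.036, grad_y = 2*8*0.6566 = 10.5056
  x_1 = -3.074 - 0.01*-43.036 = -2.6436
  y_1 = 0.6566 - 0.01*10.5056 = 0.5515
Step 2: grad_x = 2*7*-2.6436 = -37.011, grad_y = 2*8*0.5515 = 8.8247
  x_2 = -2.6436 - 0.01*-37.011 = -2.2735
  y_2 = 0.5515 - 0.01*8.8247 = 0.4633
Step 3: grad_x = 2*7*-2.2735 = -31.8294, grad_y = 2*8*0.4633 = 7.4128
  x_3 = -2.2735 - 0.01*-31.8294 = -1.9552
  y_3 = 0.4633 - 0.01*7.4128 = 0.3892
Step 4: grad_x = 2*7*-1.9552 = -27.3733, grad_y = 2*8*0.3892 = 6.2267
  x_4 = -1.9552 - 0.01*-27.3733 = -1.6815
  y_4 = 0.3892 - 0.01*6.2267 = 0.3269
f(-1.6815, 0.3269) = 7*(-1.6815)^2 + 8*0.3269^2 = 20.6471


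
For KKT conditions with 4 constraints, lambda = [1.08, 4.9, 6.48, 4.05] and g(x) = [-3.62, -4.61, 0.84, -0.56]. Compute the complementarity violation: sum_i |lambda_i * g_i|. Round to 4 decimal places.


KKT complementary slackness check:
lambda_1 * g_1 = 1.08 * -3.62 = -3.9096
lambda_2 * g_2 = 4.9 * -4.61 = -22.589
lambda_3 * g_3 = 6.48 * 0.84 = 5.4432
lambda_4 * g_4 = 4.05 * -0.56 = -2.268
Total violation = 3.9096 + 22.589 + 5.4432 + 2.268 = 34.2098


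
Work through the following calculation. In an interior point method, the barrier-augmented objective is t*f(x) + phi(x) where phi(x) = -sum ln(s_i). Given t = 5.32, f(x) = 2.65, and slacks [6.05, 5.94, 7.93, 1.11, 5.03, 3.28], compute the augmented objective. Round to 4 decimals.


Step 1: Compute log-barrier.
ln values: [1.8001, 1.7817, 2.0707, 0.1044, 1.6154, 1.1878]
phi = -(1.8001 + 1.7817 + 2.0707 + 0.1044 + 1.6154 + 1.1878) = -8.56
Step 2: Compute augmented objective.
t*f(x) = 5.32*2.65 = 14.098
Total = 14.098 - 8.56 = 5.538


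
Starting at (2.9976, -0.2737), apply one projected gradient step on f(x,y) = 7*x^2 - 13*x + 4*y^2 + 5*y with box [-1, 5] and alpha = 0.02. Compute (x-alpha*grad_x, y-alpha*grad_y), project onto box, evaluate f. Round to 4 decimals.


Step 1: Compute gradient at (2.9976, -0.2737).
grad_x = 2*7*2.9976 - 13 = 28.9664
grad_y = 2*4*-0.2737 + 5 = 2.8104
Step 2: Gradient step.
x_raw = 2.9976 - 0.02*28.9664 = 2.4183
y_raw = -0.2737 - 0.02*2.8104 = -0.3299
Step 3: Project onto [-1, 5].
x_proj = clip(2.4183) = 2.4183
y_proj = clip(-0.3299) = -0.3299
Step 4: Evaluate f.
f(2.4183, -0.3299) = 8.2846


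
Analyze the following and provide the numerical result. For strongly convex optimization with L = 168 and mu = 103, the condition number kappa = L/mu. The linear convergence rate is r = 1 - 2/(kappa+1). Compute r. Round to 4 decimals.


Step 1: Compute the condition number.
kappa = L/mu = 168/103 = 1.6311
Step 2: Compute the convergence rate.
r = 1 - 2/(kappa + 1) = 1 - 2*mu/(L + mu) = (L - mu)/(L + mu) = 65/271 = 0.2399


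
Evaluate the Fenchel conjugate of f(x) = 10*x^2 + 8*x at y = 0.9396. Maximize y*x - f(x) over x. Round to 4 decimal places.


f*(y) = sup_x {y*x - a*x^2 - b*x} = sup_x {(y-b)*x - a*x^2}
FOC: (y - b) - 2a*x = 0 => x* = (y - b)/(2a)
x* = (0.9396 - 8)/(2*10) = -0.353
f*(0.9396) = (y-b)^2/(4a) = (0.9396 - 8)^2/(4*10)
= 49.8492/40 = 1.2462


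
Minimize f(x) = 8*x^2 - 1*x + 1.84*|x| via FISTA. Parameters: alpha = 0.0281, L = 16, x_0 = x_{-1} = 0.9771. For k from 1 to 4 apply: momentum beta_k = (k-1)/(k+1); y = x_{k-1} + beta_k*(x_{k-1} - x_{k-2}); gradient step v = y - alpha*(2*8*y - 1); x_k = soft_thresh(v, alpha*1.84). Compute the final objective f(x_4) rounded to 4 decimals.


FISTA on f(x) = 8*x^2 - 1*x + 1.84*|x|
L = 16, alpha = 0.0281
Iteration 1: beta = 0.0, y = 0.9771 + 0.0*(0.9771 - 0.9771) = 0.9771
  grad(y) = 14.6336, v = y - alpha*grad = 0.5659
  prox(v) = soft_thresh(0.5659, 0.0517) = 0.5142
Iteration 2: beta = 0.3333, y = 0.5142 + 0.3333*(0.5142 - 0.9771) = 0.3599
  grad(y) = 4.7582, v = y - alpha*grad = 0.2262
  prox(v) = soft_thresh(0.2262, 0.0517) = 0.1745
Iteration 3: beta = 0.5, y = 0.1745 + 0.5*(0.1745 - 0.5142) = 0.0046
  grad(y) = -0.926, v = y - alpha*grad = 0.0306
  prox(v) = soft_thresh(0.0306, 0.0517) = 0.0
Iteration 4: beta = 0.6, y = 0.0 + 0.6*(0.0 - 0.1745) = -0.1047
  grad(y) = -2.675, v = y - alpha*grad = -0.0295
  prox(v) = soft_thresh(-0.0295, 0.0517) = 0.0
f(x_4) = 8*0.0^2 - 1*0.0 + 1.84*|0.0| = 0.0


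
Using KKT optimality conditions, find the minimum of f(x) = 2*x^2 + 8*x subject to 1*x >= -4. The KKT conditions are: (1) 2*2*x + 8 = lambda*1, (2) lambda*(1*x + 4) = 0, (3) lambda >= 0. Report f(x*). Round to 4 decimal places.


Step 1: Try lambda = 0 (constraint inactive).
Stationarity: 2*2*x + 8 = 0
x* = -8/(2*2) = -2.0
Check constraint: 1*-2.0 = -2.0 >= -4 -- satisfied.
Step 2: Compute optimal value.
f(x*) = 2*(-2.0)^2 + 8*(-2.0) = -8.0


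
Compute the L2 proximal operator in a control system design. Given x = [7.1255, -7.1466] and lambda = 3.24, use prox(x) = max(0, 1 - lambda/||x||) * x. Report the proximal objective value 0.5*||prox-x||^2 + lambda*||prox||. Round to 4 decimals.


Step 1: Compute ||x||.
||x|| = 10.0919
Step 2: Compute scaling factor.
scale = max(0, 1 - 3.24/10.0919) = 0.679
Step 3: prox(x) = [4.8379, -4.8522]
||prox(x)|| = 6.8519
Step 4: Proximal objective.
0.5*||prox-x||^2 = 5.2488
lambda*||prox|| = 22.2002
Total = 27.449


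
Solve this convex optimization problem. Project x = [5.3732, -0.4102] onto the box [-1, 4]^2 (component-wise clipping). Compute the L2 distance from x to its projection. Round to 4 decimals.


Project each component onto [-1, 4].
clip(5.3732) = 4.0, clip(-0.4102) = -0.4102
Projection = [4.0, -0.4102]
Squared diffs: [1.8857, 0.0]
Distance = sqrt(1.8857) = 1.3732


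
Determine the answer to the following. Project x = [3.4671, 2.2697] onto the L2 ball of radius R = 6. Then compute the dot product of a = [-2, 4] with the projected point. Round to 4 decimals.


Step 1: Compute ||x|| (intermediates to 6 decimals).
||x|| = sqrt(3.4671^2 + 2.2697^2) = 4.14395
Step 2: Project.
Since ||x|| <= R, proj = x (no scaling needed).
proj(x) = [3.4671, 2.2697]
Step 3: Dot product.
a^T * proj(x) = -2*3.4671 + 4*2.2697 = 2.1446


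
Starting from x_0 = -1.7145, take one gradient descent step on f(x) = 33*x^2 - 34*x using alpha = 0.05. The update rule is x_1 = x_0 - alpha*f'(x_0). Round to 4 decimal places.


We compute the gradient at x_0 and apply the update.
f'(x) = 66*x - 34
f'(-1.7145) = 66*-1.7145 - 34 = -147.157
x_1 = -1.7145 - 0.05*-147.157 = 5.6434


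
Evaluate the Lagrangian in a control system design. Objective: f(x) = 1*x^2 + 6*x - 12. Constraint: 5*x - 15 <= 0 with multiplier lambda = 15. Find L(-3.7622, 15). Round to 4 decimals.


Step 1: Evaluate f(x).
f(-3.7622) = 1*(-3.7622)^2 + 6*(-3.7622) - 12 = -20.4191
Step 2: Evaluate g(x).
g(-3.7622) = 5*-3.7622 - 15 = -33.811
Step 3: Compute Lagrangian.
L = -20.4191 + 15*-33.811 = -527.5841


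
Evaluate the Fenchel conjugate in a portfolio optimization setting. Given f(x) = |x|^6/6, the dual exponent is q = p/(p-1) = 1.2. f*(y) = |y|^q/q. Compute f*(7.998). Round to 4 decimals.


The conjugate exponent q satisfies 1/p + 1/q = 1.
p = 6, so q = 6/(6 - 1) = 1.2
|y|^q = 7.998^1.2 = 12.1221
f*(7.998) = 12.1221 / 1.2 = 10.1017


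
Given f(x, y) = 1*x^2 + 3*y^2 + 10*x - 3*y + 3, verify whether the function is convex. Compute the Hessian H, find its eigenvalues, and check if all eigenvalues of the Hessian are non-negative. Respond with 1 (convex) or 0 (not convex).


The Hessian of f(x,y) = 1*x^2 + 3*y^2 + 10*x - 3*y + 3 is:
H = [[2, 0], [0, 6]]
Trace = 2 + 6 = 8
Determinant = 2*6 - (0)^2 = 12
Discriminant = (8)^2 - 4*12 = 16.0
Eigenvalues: lambda_1 = 2.0, lambda_2 = 6.0
The function is convex.

1


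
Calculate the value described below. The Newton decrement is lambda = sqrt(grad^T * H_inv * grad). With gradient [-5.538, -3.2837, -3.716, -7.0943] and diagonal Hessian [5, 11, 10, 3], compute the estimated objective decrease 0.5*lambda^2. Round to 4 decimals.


Step 1: H is diagonal, so H^(-1) * g = [-1.1076, -0.2985, -0.3716, -2.3648].
Step 2: g^T H^(-1) g = sum_i g_i^2 / H_ii
  = (-5.538)^2/5 + (-3.2837)^2/11 + (-3.716)^2/10 + (-7.0943)^2/3
  = 6.1339 + 0.9802 + 1.3809 + 16.7764 = 25.2714
Step 3: Objective decrease = 0.5 * g^T H^(-1) g = 12.6357


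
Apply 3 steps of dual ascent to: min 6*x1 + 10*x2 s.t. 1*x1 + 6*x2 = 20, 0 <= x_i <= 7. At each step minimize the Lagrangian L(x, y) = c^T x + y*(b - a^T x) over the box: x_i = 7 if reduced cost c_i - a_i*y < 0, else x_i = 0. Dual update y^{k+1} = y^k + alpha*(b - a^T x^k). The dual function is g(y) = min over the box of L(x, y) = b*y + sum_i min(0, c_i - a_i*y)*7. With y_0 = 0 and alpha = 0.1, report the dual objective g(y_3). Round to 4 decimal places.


Dual ascent for LP: min 6*x1 + 10*x2, 1*x1 + 6*x2 = 20, 0 <= x_i <= 7
Step 1: y^k = 0.0, reduced costs: (6.0, 10.0)
  x^k = (0.0, 0.0), subgradient = b - a^T x = 20.0
  y^{k+1} = 0.0 + 0.1*20.0 = 2.0
Step 2: y^k = 2.0, reduced costs: (4.0, -2.0)
  x^k = (0.0, 7.0), subgradient = b - a^T x = -22.0
  y^{k+1} = 2.0 + 0.1*-22.0 = -0.2
Step 3: y^k = -0.2, reduced costs: (6.2, 11.2)
  x^k = (0.0, 0.0), subgradient = b - a^T x = 20.0
  y^{k+1} = -0.2 + 0.1*20.0 = 1.8
Dual objective at y_3 = 1.8: reduced costs (4.2, -0.8), box minimizer x = (0.0, 7.0)
g(y_3) = b*y + (c1 - a1*y)*x1 + (c2 - a2*y)*x2 = 20*1.8 + 4.2*0.0 + (-0.8)*7.0 = 36.0 + 0.0 - 5.6 = 30.4


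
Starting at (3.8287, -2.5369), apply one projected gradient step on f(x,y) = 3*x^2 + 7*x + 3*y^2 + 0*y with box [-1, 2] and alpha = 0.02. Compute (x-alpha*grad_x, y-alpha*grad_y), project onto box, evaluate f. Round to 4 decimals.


Step 1: Compute gradient at (3.8287, -2.5369).
grad_x = 2*3*3.8287 + 7 = 29.9722
grad_y = 2*3*-2.5369 + 0 = -15.2214
Step 2: Gradient step.
x_raw = 3.8287 - 0.02*29.9722 = 3.2293
y_raw = -2.5369 - 0.02*-15.2214 = -2.2325
Step 3: Project onto [-1, 2].
x_proj = clip(3.2293) = 2.0
y_proj = clip(-2.2325) = -1.0
Step 4: Evaluate f.
f(2.0, -1.0) = 29.0


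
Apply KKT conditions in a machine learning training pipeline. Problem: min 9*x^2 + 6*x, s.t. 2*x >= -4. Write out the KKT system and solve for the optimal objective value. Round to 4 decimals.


Step 1: Try lambda = 0 (constraint inactive).
Stationarity: 2*9*x + 6 = 0
x* = -6/(2*9) = -1/3 = -0.3333 (rounded; the exact value -1/3 is used below)
Check constraint: 2*-0.3333 = -0.6666 >= -4 -- satisfied.
Step 2: Compute optimal value.
f(x*) = 9*(-1/3)^2 + 6*(-1/3) = -1.0
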